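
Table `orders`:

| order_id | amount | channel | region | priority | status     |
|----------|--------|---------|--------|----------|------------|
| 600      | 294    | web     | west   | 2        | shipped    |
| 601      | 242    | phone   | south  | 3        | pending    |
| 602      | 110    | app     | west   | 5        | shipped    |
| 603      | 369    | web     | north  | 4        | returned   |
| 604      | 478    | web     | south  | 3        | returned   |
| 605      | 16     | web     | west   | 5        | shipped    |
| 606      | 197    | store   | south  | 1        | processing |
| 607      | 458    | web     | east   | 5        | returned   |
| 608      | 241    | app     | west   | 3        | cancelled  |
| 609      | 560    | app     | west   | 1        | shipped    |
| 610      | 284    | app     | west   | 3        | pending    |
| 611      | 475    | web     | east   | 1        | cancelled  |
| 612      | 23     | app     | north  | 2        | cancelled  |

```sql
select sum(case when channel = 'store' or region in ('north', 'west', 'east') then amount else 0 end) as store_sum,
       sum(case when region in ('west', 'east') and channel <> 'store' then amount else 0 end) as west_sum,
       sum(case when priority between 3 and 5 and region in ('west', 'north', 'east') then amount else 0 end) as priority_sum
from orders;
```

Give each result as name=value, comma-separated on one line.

store_sum=3027, west_sum=2438, priority_sum=1478

[store_sum: channel = 'store' or region in ('north', 'west', 'east')]
order_id=600: ✓ → 294
order_id=601: ✗
order_id=602: ✓ → 110
order_id=603: ✓ → 369
order_id=604: ✗
order_id=605: ✓ → 16
order_id=606: ✓ → 197
order_id=607: ✓ → 458
order_id=608: ✓ → 241
order_id=609: ✓ → 560
order_id=610: ✓ → 284
order_id=611: ✓ → 475
order_id=612: ✓ → 23
store_sum = 294 + 110 + 369 + 16 + 197 + 458 + 241 + 560 + 284 + 475 + 23 = 3027
—
[west_sum: region in ('west', 'east') and channel <> 'store']
order_id=600: ✓ → 294
order_id=601: ✗
order_id=602: ✓ → 110
order_id=603: ✗
order_id=604: ✗
order_id=605: ✓ → 16
order_id=606: ✗
order_id=607: ✓ → 458
order_id=608: ✓ → 241
order_id=609: ✓ → 560
order_id=610: ✓ → 284
order_id=611: ✓ → 475
order_id=612: ✗
west_sum = 294 + 110 + 16 + 458 + 241 + 560 + 284 + 475 = 2438
—
[priority_sum: priority between 3 and 5 and region in ('west', 'north', 'east')]
order_id=600: ✗
order_id=601: ✗
order_id=602: ✓ → 110
order_id=603: ✓ → 369
order_id=604: ✗
order_id=605: ✓ → 16
order_id=606: ✗
order_id=607: ✓ → 458
order_id=608: ✓ → 241
order_id=609: ✗
order_id=610: ✓ → 284
order_id=611: ✗
order_id=612: ✗
priority_sum = 110 + 369 + 16 + 458 + 241 + 284 = 1478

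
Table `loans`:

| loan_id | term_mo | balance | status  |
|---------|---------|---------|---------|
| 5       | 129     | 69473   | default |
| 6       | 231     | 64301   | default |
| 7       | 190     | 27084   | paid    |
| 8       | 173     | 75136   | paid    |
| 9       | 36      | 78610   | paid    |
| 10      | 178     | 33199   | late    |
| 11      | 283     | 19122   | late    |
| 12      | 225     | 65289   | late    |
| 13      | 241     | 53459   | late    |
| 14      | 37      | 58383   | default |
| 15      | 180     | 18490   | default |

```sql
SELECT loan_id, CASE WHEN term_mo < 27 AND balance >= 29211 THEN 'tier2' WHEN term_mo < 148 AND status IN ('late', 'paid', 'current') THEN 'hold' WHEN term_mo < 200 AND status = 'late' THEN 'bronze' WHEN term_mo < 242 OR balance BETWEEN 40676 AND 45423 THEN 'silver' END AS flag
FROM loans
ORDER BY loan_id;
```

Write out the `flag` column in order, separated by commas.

silver, silver, silver, silver, hold, bronze, NULL, silver, silver, silver, silver

loan_id=5: term_mo < 242 OR balance BETWEEN 40676 AND 45423 → silver
loan_id=6: term_mo < 242 OR balance BETWEEN 40676 AND 45423 → silver
loan_id=7: term_mo < 242 OR balance BETWEEN 40676 AND 45423 → silver
loan_id=8: term_mo < 242 OR balance BETWEEN 40676 AND 45423 → silver
loan_id=9: term_mo < 148 AND status IN ('late', 'paid', 'current') → hold
loan_id=10: term_mo < 200 AND status = 'late' → bronze
loan_id=11: (no match → NULL) → NULL
loan_id=12: term_mo < 242 OR balance BETWEEN 40676 AND 45423 → silver
loan_id=13: term_mo < 242 OR balance BETWEEN 40676 AND 45423 → silver
loan_id=14: term_mo < 242 OR balance BETWEEN 40676 AND 45423 → silver
loan_id=15: term_mo < 242 OR balance BETWEEN 40676 AND 45423 → silver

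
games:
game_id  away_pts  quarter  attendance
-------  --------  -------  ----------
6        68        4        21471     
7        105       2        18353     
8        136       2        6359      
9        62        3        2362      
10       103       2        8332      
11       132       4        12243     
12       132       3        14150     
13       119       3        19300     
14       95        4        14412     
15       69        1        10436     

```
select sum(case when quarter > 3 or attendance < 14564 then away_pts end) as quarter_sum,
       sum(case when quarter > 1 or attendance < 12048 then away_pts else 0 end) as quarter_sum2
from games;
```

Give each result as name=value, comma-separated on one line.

[quarter_sum: quarter > 3 or attendance < 14564]
game_id=6: ✓ → 68
game_id=7: ✗
game_id=8: ✓ → 136
game_id=9: ✓ → 62
game_id=10: ✓ → 103
game_id=11: ✓ → 132
game_id=12: ✓ → 132
game_id=13: ✗
game_id=14: ✓ → 95
game_id=15: ✓ → 69
quarter_sum = 68 + 136 + 62 + 103 + 132 + 132 + 95 + 69 = 797
—
[quarter_sum2: quarter > 1 or attendance < 12048]
game_id=6: ✓ → 68
game_id=7: ✓ → 105
game_id=8: ✓ → 136
game_id=9: ✓ → 62
game_id=10: ✓ → 103
game_id=11: ✓ → 132
game_id=12: ✓ → 132
game_id=13: ✓ → 119
game_id=14: ✓ → 95
game_id=15: ✓ → 69
quarter_sum2 = 68 + 105 + 136 + 62 + 103 + 132 + 132 + 119 + 95 + 69 = 1021

quarter_sum=797, quarter_sum2=1021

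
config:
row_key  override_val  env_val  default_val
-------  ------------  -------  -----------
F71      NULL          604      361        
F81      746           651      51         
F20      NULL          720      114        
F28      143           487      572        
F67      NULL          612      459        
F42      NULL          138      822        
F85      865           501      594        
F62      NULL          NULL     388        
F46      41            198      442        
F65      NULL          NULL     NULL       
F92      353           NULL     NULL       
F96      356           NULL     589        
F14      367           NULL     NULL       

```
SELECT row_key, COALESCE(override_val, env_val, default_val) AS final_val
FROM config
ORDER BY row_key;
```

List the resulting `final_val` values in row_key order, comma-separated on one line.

row_key=F14: override_val=367 → 367
row_key=F20: override_val=NULL, env_val=720 → 720
row_key=F28: override_val=143 → 143
row_key=F42: override_val=NULL, env_val=138 → 138
row_key=F46: override_val=41 → 41
row_key=F62: override_val=NULL, env_val=NULL, default_val=388 → 388
row_key=F65: override_val=NULL, env_val=NULL, default_val=NULL (all NULL) → NULL
row_key=F67: override_val=NULL, env_val=612 → 612
row_key=F71: override_val=NULL, env_val=604 → 604
row_key=F81: override_val=746 → 746
row_key=F85: override_val=865 → 865
row_key=F92: override_val=353 → 353
row_key=F96: override_val=356 → 356

367, 720, 143, 138, 41, 388, NULL, 612, 604, 746, 865, 353, 356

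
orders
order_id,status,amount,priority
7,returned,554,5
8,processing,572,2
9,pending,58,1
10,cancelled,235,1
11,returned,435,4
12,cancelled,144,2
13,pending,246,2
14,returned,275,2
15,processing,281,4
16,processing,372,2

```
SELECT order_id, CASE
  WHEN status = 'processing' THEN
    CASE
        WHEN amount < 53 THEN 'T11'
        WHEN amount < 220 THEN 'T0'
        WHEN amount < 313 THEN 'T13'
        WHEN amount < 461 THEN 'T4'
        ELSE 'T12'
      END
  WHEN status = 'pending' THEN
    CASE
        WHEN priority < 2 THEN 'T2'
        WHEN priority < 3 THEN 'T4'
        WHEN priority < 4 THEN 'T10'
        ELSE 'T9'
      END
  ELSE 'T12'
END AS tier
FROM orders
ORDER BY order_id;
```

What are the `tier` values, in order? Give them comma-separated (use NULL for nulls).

T12, T12, T2, T12, T12, T12, T4, T12, T13, T4

order_id=7: status='returned' → outer ELSE → T12
order_id=8: status='processing' → inner[ELSE] → T12
order_id=9: status='pending' → inner[priority < 2] → T2
order_id=10: status='cancelled' → outer ELSE → T12
order_id=11: status='returned' → outer ELSE → T12
order_id=12: status='cancelled' → outer ELSE → T12
order_id=13: status='pending' → inner[priority < 3] → T4
order_id=14: status='returned' → outer ELSE → T12
order_id=15: status='processing' → inner[amount < 313] → T13
order_id=16: status='processing' → inner[amount < 461] → T4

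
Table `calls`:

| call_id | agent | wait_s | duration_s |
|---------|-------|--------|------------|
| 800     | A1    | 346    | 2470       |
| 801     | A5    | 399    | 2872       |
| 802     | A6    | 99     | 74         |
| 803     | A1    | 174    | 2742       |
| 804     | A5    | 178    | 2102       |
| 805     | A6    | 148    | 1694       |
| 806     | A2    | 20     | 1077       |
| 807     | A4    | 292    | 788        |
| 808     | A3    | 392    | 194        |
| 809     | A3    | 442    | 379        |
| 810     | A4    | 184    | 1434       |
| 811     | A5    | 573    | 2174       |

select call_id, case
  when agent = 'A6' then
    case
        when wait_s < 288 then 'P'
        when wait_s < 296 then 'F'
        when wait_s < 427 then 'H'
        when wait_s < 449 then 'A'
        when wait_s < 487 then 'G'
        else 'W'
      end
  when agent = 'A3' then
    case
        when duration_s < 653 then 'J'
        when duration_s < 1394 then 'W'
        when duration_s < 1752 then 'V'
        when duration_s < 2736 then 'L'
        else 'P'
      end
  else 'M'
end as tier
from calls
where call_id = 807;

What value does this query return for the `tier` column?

M

call_id = 807: agent=A4, wait_s=292, duration_s=788.
agent='A4' → outer ELSE → M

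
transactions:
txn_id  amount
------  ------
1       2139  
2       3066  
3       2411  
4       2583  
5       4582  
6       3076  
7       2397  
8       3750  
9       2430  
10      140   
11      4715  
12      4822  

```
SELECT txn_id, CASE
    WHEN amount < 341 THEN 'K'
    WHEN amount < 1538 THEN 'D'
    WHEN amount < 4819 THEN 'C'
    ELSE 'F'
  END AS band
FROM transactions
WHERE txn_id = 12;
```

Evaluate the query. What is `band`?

txn_id = 12: amount=4822.
amount < 341 → false
amount < 1538 → false
amount < 4819 → false
No prior WHEN matched → ELSE → F

F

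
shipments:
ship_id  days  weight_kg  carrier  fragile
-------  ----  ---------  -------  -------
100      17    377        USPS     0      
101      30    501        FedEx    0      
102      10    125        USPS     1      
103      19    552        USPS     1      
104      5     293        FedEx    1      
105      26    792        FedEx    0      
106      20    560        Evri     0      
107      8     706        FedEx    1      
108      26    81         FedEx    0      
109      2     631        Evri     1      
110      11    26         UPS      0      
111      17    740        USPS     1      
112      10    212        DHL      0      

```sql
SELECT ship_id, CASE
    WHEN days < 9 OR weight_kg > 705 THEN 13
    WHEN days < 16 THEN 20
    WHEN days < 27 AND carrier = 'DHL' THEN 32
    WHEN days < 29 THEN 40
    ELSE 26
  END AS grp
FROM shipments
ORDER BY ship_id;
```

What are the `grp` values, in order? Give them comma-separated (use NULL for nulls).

ship_id=100: days < 29 → 40
ship_id=101: ELSE → 26
ship_id=102: days < 16 → 20
ship_id=103: days < 29 → 40
ship_id=104: days < 9 OR weight_kg > 705 → 13
ship_id=105: days < 9 OR weight_kg > 705 → 13
ship_id=106: days < 29 → 40
ship_id=107: days < 9 OR weight_kg > 705 → 13
ship_id=108: days < 29 → 40
ship_id=109: days < 9 OR weight_kg > 705 → 13
ship_id=110: days < 16 → 20
ship_id=111: days < 9 OR weight_kg > 705 → 13
ship_id=112: days < 16 → 20

40, 26, 20, 40, 13, 13, 40, 13, 40, 13, 20, 13, 20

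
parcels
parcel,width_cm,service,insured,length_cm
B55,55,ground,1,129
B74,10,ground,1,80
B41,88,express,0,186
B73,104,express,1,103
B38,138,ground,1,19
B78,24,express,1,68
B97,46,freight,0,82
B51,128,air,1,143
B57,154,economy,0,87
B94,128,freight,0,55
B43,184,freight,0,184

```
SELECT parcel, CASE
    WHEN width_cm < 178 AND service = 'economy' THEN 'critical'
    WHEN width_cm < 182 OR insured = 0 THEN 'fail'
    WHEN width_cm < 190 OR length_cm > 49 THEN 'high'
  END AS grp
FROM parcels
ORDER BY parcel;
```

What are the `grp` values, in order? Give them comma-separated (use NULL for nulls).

parcel=B38: width_cm < 182 OR insured = 0 → fail
parcel=B41: width_cm < 182 OR insured = 0 → fail
parcel=B43: width_cm < 182 OR insured = 0 → fail
parcel=B51: width_cm < 182 OR insured = 0 → fail
parcel=B55: width_cm < 182 OR insured = 0 → fail
parcel=B57: width_cm < 178 AND service = 'economy' → critical
parcel=B73: width_cm < 182 OR insured = 0 → fail
parcel=B74: width_cm < 182 OR insured = 0 → fail
parcel=B78: width_cm < 182 OR insured = 0 → fail
parcel=B94: width_cm < 182 OR insured = 0 → fail
parcel=B97: width_cm < 182 OR insured = 0 → fail

fail, fail, fail, fail, fail, critical, fail, fail, fail, fail, fail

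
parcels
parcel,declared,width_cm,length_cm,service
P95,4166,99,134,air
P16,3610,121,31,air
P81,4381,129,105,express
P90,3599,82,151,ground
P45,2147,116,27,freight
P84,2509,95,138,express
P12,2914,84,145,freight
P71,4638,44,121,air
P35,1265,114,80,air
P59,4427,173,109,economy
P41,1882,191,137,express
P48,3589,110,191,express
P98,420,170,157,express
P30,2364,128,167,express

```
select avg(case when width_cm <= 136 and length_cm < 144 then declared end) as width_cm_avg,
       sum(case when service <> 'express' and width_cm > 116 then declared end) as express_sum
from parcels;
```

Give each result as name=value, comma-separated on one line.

width_cm_avg=3245.1428571429, express_sum=8037

[width_cm_avg: width_cm <= 136 and length_cm < 144]
parcel=P95: ✓ → 4166
parcel=P16: ✓ → 3610
parcel=P81: ✓ → 4381
parcel=P90: ✗
parcel=P45: ✓ → 2147
parcel=P84: ✓ → 2509
parcel=P12: ✗
parcel=P71: ✓ → 4638
parcel=P35: ✓ → 1265
parcel=P59: ✗
parcel=P41: ✗
parcel=P48: ✗
parcel=P98: ✗
parcel=P30: ✗
width_cm_avg = (4166 + 3610 + 4381 + 2147 + 2509 + 4638 + 1265) / 7 = 3245.1428571429
—
[express_sum: service <> 'express' and width_cm > 116]
parcel=P95: ✗
parcel=P16: ✓ → 3610
parcel=P81: ✗
parcel=P90: ✗
parcel=P45: ✗
parcel=P84: ✗
parcel=P12: ✗
parcel=P71: ✗
parcel=P35: ✗
parcel=P59: ✓ → 4427
parcel=P41: ✗
parcel=P48: ✗
parcel=P98: ✗
parcel=P30: ✗
express_sum = 3610 + 4427 = 8037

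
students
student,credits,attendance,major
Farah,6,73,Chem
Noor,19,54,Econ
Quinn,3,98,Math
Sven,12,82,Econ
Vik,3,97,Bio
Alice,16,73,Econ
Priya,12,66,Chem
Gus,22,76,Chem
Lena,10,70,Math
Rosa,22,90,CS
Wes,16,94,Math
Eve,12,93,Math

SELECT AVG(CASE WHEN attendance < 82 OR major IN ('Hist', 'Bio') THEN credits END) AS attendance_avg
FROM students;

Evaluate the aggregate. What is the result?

student=Farah: ✓ → 6
student=Noor: ✓ → 19
student=Quinn: ✗
student=Sven: ✗
student=Vik: ✓ → 3
student=Alice: ✓ → 16
student=Priya: ✓ → 12
student=Gus: ✓ → 22
student=Lena: ✓ → 10
student=Rosa: ✗
student=Wes: ✗
student=Eve: ✗
attendance_avg = (6 + 19 + 3 + 16 + 12 + 22 + 10) / 7 = 12.5714285714

12.5714285714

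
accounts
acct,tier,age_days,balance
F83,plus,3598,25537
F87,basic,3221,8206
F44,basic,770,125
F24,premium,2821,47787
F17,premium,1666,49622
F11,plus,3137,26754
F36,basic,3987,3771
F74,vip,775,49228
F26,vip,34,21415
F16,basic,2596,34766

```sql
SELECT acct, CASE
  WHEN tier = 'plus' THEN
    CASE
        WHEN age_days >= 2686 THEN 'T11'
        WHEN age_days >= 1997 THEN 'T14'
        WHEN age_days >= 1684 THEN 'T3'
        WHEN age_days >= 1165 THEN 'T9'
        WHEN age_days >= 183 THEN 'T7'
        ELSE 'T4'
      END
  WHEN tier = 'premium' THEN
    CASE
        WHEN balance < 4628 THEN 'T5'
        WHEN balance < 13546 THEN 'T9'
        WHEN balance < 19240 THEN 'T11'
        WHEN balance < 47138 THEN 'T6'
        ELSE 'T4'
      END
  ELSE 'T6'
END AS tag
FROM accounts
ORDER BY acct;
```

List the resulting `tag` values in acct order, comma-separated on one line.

T11, T6, T4, T4, T6, T6, T6, T6, T11, T6

acct=F11: tier='plus' → inner[age_days >= 2686] → T11
acct=F16: tier='basic' → outer ELSE → T6
acct=F17: tier='premium' → inner[ELSE] → T4
acct=F24: tier='premium' → inner[ELSE] → T4
acct=F26: tier='vip' → outer ELSE → T6
acct=F36: tier='basic' → outer ELSE → T6
acct=F44: tier='basic' → outer ELSE → T6
acct=F74: tier='vip' → outer ELSE → T6
acct=F83: tier='plus' → inner[age_days >= 2686] → T11
acct=F87: tier='basic' → outer ELSE → T6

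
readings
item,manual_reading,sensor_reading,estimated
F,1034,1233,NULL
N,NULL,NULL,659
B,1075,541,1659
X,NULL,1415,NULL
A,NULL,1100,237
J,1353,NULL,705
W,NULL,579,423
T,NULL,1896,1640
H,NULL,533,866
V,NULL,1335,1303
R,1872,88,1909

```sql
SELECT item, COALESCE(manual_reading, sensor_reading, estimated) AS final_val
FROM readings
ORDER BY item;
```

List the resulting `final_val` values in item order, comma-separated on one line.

1100, 1075, 1034, 533, 1353, 659, 1872, 1896, 1335, 579, 1415

item=A: manual_reading=NULL, sensor_reading=1100 → 1100
item=B: manual_reading=1075 → 1075
item=F: manual_reading=1034 → 1034
item=H: manual_reading=NULL, sensor_reading=533 → 533
item=J: manual_reading=1353 → 1353
item=N: manual_reading=NULL, sensor_reading=NULL, estimated=659 → 659
item=R: manual_reading=1872 → 1872
item=T: manual_reading=NULL, sensor_reading=1896 → 1896
item=V: manual_reading=NULL, sensor_reading=1335 → 1335
item=W: manual_reading=NULL, sensor_reading=579 → 579
item=X: manual_reading=NULL, sensor_reading=1415 → 1415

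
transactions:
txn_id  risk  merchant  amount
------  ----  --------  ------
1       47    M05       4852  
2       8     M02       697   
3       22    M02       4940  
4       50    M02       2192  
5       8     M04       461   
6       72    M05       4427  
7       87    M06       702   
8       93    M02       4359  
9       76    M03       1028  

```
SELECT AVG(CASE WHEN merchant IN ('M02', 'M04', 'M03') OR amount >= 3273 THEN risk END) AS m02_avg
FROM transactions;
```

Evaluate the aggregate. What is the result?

txn_id=1: ✓ → 47
txn_id=2: ✓ → 8
txn_id=3: ✓ → 22
txn_id=4: ✓ → 50
txn_id=5: ✓ → 8
txn_id=6: ✓ → 72
txn_id=7: ✗
txn_id=8: ✓ → 93
txn_id=9: ✓ → 76
m02_avg = (47 + 8 + 22 + 50 + 8 + 72 + 93 + 76) / 8 = 47

47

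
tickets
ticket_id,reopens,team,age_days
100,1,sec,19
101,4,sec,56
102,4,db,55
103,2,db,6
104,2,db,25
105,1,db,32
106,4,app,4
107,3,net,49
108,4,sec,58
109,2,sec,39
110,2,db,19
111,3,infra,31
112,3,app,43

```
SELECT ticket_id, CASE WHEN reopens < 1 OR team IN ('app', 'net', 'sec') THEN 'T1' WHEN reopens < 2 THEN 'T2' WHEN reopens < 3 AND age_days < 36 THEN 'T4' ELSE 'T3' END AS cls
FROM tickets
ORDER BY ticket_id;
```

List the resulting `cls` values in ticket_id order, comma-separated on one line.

ticket_id=100: reopens < 1 OR team IN ('app', 'net', 'sec') → T1
ticket_id=101: reopens < 1 OR team IN ('app', 'net', 'sec') → T1
ticket_id=102: ELSE → T3
ticket_id=103: reopens < 3 AND age_days < 36 → T4
ticket_id=104: reopens < 3 AND age_days < 36 → T4
ticket_id=105: reopens < 2 → T2
ticket_id=106: reopens < 1 OR team IN ('app', 'net', 'sec') → T1
ticket_id=107: reopens < 1 OR team IN ('app', 'net', 'sec') → T1
ticket_id=108: reopens < 1 OR team IN ('app', 'net', 'sec') → T1
ticket_id=109: reopens < 1 OR team IN ('app', 'net', 'sec') → T1
ticket_id=110: reopens < 3 AND age_days < 36 → T4
ticket_id=111: ELSE → T3
ticket_id=112: reopens < 1 OR team IN ('app', 'net', 'sec') → T1

T1, T1, T3, T4, T4, T2, T1, T1, T1, T1, T4, T3, T1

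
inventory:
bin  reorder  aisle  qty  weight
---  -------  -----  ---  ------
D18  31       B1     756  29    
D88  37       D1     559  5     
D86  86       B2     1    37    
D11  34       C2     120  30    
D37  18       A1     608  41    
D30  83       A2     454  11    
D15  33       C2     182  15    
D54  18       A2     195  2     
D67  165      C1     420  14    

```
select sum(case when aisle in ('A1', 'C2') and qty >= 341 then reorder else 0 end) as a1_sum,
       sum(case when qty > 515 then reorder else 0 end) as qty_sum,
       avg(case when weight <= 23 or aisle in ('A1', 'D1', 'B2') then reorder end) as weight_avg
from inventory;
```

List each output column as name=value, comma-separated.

[a1_sum: aisle in ('A1', 'C2') and qty >= 341]
bin=D18: ✗
bin=D88: ✗
bin=D86: ✗
bin=D11: ✗
bin=D37: ✓ → 18
bin=D30: ✗
bin=D15: ✗
bin=D54: ✗
bin=D67: ✗
a1_sum = 18
—
[qty_sum: qty > 515]
bin=D18: ✓ → 31
bin=D88: ✓ → 37
bin=D86: ✗
bin=D11: ✗
bin=D37: ✓ → 18
bin=D30: ✗
bin=D15: ✗
bin=D54: ✗
bin=D67: ✗
qty_sum = 31 + 37 + 18 = 86
—
[weight_avg: weight <= 23 or aisle in ('A1', 'D1', 'B2')]
bin=D18: ✗
bin=D88: ✓ → 37
bin=D86: ✓ → 86
bin=D11: ✗
bin=D37: ✓ → 18
bin=D30: ✓ → 83
bin=D15: ✓ → 33
bin=D54: ✓ → 18
bin=D67: ✓ → 165
weight_avg = (37 + 86 + 18 + 83 + 33 + 18 + 165) / 7 = 62.8571428571

a1_sum=18, qty_sum=86, weight_avg=62.8571428571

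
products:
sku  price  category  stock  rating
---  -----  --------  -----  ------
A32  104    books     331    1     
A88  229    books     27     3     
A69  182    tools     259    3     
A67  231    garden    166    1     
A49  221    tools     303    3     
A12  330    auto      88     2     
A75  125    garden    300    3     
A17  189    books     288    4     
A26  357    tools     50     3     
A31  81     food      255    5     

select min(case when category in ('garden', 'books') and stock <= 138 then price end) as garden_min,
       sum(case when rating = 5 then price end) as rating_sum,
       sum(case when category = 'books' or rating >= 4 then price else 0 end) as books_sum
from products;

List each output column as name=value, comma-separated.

garden_min=229, rating_sum=81, books_sum=603

[garden_min: category in ('garden', 'books') and stock <= 138]
sku=A32: ✗
sku=A88: ✓ → 229
sku=A69: ✗
sku=A67: ✗
sku=A49: ✗
sku=A12: ✗
sku=A75: ✗
sku=A17: ✗
sku=A26: ✗
sku=A31: ✗
garden_min = MIN(229) = 229
—
[rating_sum: rating = 5]
sku=A32: ✗
sku=A88: ✗
sku=A69: ✗
sku=A67: ✗
sku=A49: ✗
sku=A12: ✗
sku=A75: ✗
sku=A17: ✗
sku=A26: ✗
sku=A31: ✓ → 81
rating_sum = 81
—
[books_sum: category = 'books' or rating >= 4]
sku=A32: ✓ → 104
sku=A88: ✓ → 229
sku=A69: ✗
sku=A67: ✗
sku=A49: ✗
sku=A12: ✗
sku=A75: ✗
sku=A17: ✓ → 189
sku=A26: ✗
sku=A31: ✓ → 81
books_sum = 104 + 229 + 189 + 81 = 603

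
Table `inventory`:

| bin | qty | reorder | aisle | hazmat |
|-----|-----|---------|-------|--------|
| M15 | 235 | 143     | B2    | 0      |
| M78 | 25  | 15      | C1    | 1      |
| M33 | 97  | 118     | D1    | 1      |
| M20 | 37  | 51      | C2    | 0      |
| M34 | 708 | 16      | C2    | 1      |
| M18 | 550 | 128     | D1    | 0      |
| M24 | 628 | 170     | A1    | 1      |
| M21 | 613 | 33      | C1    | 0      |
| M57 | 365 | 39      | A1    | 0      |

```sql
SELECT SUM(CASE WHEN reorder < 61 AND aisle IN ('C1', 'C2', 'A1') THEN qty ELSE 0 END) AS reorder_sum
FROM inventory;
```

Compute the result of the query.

1748

bin=M15: ✗
bin=M78: ✓ → 25
bin=M33: ✗
bin=M20: ✓ → 37
bin=M34: ✓ → 708
bin=M18: ✗
bin=M24: ✗
bin=M21: ✓ → 613
bin=M57: ✓ → 365
reorder_sum = 25 + 37 + 708 + 613 + 365 = 1748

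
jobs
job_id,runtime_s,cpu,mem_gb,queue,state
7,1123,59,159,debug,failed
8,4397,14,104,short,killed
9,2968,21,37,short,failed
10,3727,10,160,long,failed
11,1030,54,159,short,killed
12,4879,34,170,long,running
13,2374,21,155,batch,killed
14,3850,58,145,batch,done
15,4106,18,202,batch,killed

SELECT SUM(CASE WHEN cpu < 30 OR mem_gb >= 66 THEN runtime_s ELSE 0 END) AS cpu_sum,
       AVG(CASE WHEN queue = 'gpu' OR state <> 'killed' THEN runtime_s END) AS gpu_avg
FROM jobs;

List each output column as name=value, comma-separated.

cpu_sum=28454, gpu_avg=3309.4

[cpu_sum: cpu < 30 OR mem_gb >= 66]
job_id=7: ✓ → 1123
job_id=8: ✓ → 4397
job_id=9: ✓ → 2968
job_id=10: ✓ → 3727
job_id=11: ✓ → 1030
job_id=12: ✓ → 4879
job_id=13: ✓ → 2374
job_id=14: ✓ → 3850
job_id=15: ✓ → 4106
cpu_sum = 1123 + 4397 + 2968 + 3727 + 1030 + 4879 + 2374 + 3850 + 4106 = 28454
—
[gpu_avg: queue = 'gpu' OR state <> 'killed']
job_id=7: ✓ → 1123
job_id=8: ✗
job_id=9: ✓ → 2968
job_id=10: ✓ → 3727
job_id=11: ✗
job_id=12: ✓ → 4879
job_id=13: ✗
job_id=14: ✓ → 3850
job_id=15: ✗
gpu_avg = (1123 + 2968 + 3727 + 4879 + 3850) / 5 = 3309.4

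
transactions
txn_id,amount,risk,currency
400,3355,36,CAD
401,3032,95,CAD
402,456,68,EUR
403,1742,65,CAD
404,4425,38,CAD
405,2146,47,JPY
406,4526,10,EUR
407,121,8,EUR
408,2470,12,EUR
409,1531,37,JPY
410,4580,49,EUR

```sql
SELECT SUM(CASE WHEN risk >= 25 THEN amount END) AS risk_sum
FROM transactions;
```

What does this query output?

txn_id=400: ✓ → 3355
txn_id=401: ✓ → 3032
txn_id=402: ✓ → 456
txn_id=403: ✓ → 1742
txn_id=404: ✓ → 4425
txn_id=405: ✓ → 2146
txn_id=406: ✗
txn_id=407: ✗
txn_id=408: ✗
txn_id=409: ✓ → 1531
txn_id=410: ✓ → 4580
risk_sum = 3355 + 3032 + 456 + 1742 + 4425 + 2146 + 1531 + 4580 = 21267

21267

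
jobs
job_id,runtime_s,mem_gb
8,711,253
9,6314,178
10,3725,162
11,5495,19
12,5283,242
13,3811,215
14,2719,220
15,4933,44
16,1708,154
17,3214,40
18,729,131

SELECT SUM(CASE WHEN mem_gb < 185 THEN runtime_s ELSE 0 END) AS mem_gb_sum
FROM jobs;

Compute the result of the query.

26118

job_id=8: ✗
job_id=9: ✓ → 6314
job_id=10: ✓ → 3725
job_id=11: ✓ → 5495
job_id=12: ✗
job_id=13: ✗
job_id=14: ✗
job_id=15: ✓ → 4933
job_id=16: ✓ → 1708
job_id=17: ✓ → 3214
job_id=18: ✓ → 729
mem_gb_sum = 6314 + 3725 + 5495 + 4933 + 1708 + 3214 + 729 = 26118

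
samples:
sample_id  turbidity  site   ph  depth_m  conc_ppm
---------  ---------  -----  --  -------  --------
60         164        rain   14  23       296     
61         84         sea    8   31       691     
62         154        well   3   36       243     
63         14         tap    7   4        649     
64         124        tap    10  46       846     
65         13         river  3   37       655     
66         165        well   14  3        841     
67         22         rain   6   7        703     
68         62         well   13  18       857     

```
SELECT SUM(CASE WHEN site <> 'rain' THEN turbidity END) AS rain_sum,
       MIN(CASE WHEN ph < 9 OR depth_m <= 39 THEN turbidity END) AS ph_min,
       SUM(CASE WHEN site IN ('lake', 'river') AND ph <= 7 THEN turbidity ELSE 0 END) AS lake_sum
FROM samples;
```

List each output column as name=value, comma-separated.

rain_sum=616, ph_min=13, lake_sum=13

[rain_sum: site <> 'rain']
sample_id=60: ✗
sample_id=61: ✓ → 84
sample_id=62: ✓ → 154
sample_id=63: ✓ → 14
sample_id=64: ✓ → 124
sample_id=65: ✓ → 13
sample_id=66: ✓ → 165
sample_id=67: ✗
sample_id=68: ✓ → 62
rain_sum = 84 + 154 + 14 + 124 + 13 + 165 + 62 = 616
—
[ph_min: ph < 9 OR depth_m <= 39]
sample_id=60: ✓ → 164
sample_id=61: ✓ → 84
sample_id=62: ✓ → 154
sample_id=63: ✓ → 14
sample_id=64: ✗
sample_id=65: ✓ → 13
sample_id=66: ✓ → 165
sample_id=67: ✓ → 22
sample_id=68: ✓ → 62
ph_min = MIN(164, 84, 154, 14, 13, 165, 22, 62) = 13
—
[lake_sum: site IN ('lake', 'river') AND ph <= 7]
sample_id=60: ✗
sample_id=61: ✗
sample_id=62: ✗
sample_id=63: ✗
sample_id=64: ✗
sample_id=65: ✓ → 13
sample_id=66: ✗
sample_id=67: ✗
sample_id=68: ✗
lake_sum = 13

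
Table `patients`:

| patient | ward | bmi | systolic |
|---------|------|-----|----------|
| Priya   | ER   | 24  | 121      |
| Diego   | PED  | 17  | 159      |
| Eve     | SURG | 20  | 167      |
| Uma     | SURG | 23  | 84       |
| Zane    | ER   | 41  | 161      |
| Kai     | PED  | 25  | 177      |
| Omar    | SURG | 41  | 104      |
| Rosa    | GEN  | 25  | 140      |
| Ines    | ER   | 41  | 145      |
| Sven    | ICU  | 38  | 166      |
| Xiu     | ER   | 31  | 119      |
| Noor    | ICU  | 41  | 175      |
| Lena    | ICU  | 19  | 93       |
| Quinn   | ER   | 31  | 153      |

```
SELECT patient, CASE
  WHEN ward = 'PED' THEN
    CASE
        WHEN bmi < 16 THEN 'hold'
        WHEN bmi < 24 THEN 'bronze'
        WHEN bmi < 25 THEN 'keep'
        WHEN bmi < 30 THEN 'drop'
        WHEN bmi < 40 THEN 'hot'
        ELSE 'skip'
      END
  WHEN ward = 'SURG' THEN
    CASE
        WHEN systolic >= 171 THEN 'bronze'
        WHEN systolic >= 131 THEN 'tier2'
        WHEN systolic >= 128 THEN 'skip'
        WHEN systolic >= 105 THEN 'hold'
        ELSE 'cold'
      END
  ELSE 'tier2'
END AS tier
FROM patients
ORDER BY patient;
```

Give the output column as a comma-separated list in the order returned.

patient=Diego: ward='PED' → inner[bmi < 24] → bronze
patient=Eve: ward='SURG' → inner[systolic >= 131] → tier2
patient=Ines: ward='ER' → outer ELSE → tier2
patient=Kai: ward='PED' → inner[bmi < 30] → drop
patient=Lena: ward='ICU' → outer ELSE → tier2
patient=Noor: ward='ICU' → outer ELSE → tier2
patient=Omar: ward='SURG' → inner[ELSE] → cold
patient=Priya: ward='ER' → outer ELSE → tier2
patient=Quinn: ward='ER' → outer ELSE → tier2
patient=Rosa: ward='GEN' → outer ELSE → tier2
patient=Sven: ward='ICU' → outer ELSE → tier2
patient=Uma: ward='SURG' → inner[ELSE] → cold
patient=Xiu: ward='ER' → outer ELSE → tier2
patient=Zane: ward='ER' → outer ELSE → tier2

bronze, tier2, tier2, drop, tier2, tier2, cold, tier2, tier2, tier2, tier2, cold, tier2, tier2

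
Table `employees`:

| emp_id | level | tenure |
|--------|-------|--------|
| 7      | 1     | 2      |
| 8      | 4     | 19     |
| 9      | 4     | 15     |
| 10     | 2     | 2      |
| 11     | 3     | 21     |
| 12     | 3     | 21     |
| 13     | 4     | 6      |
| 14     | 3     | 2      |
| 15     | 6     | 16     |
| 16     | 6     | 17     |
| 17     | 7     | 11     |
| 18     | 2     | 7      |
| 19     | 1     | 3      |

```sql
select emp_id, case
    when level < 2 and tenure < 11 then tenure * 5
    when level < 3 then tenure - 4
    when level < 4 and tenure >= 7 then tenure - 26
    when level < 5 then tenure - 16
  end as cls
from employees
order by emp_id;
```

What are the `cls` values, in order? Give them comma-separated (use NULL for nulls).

emp_id=7: level < 2 and tenure < 11 → 10
emp_id=8: level < 5 → 3
emp_id=9: level < 5 → -1
emp_id=10: level < 3 → -2
emp_id=11: level < 4 and tenure >= 7 → -5
emp_id=12: level < 4 and tenure >= 7 → -5
emp_id=13: level < 5 → -10
emp_id=14: level < 5 → -14
emp_id=15: (no match → NULL) → NULL
emp_id=16: (no match → NULL) → NULL
emp_id=17: (no match → NULL) → NULL
emp_id=18: level < 3 → 3
emp_id=19: level < 2 and tenure < 11 → 15

10, 3, -1, -2, -5, -5, -10, -14, NULL, NULL, NULL, 3, 15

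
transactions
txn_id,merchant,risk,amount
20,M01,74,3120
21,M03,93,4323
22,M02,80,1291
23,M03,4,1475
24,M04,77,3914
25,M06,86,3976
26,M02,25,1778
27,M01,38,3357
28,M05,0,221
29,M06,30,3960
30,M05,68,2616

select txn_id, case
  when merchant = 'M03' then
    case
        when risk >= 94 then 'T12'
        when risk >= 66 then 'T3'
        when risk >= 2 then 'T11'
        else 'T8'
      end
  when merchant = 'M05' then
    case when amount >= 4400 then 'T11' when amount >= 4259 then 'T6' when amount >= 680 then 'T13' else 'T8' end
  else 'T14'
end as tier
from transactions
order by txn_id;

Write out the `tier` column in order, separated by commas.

T14, T3, T14, T11, T14, T14, T14, T14, T8, T14, T13

txn_id=20: merchant='M01' → outer ELSE → T14
txn_id=21: merchant='M03' → inner[risk >= 66] → T3
txn_id=22: merchant='M02' → outer ELSE → T14
txn_id=23: merchant='M03' → inner[risk >= 2] → T11
txn_id=24: merchant='M04' → outer ELSE → T14
txn_id=25: merchant='M06' → outer ELSE → T14
txn_id=26: merchant='M02' → outer ELSE → T14
txn_id=27: merchant='M01' → outer ELSE → T14
txn_id=28: merchant='M05' → inner[ELSE] → T8
txn_id=29: merchant='M06' → outer ELSE → T14
txn_id=30: merchant='M05' → inner[amount >= 680] → T13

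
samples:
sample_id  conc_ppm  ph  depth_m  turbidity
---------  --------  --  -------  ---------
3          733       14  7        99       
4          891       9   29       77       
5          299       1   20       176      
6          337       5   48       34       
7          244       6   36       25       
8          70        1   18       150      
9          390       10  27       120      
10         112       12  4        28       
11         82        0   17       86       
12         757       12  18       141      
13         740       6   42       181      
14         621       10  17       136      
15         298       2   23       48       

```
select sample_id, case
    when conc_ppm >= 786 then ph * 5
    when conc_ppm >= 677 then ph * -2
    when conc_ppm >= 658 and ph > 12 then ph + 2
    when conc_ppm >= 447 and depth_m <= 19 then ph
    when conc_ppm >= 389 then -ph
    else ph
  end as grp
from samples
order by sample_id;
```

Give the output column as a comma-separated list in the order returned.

-28, 45, 1, 5, 6, 1, -10, 12, 0, -24, -12, 10, 2

sample_id=3: conc_ppm >= 677 → -28
sample_id=4: conc_ppm >= 786 → 45
sample_id=5: ELSE → 1
sample_id=6: ELSE → 5
sample_id=7: ELSE → 6
sample_id=8: ELSE → 1
sample_id=9: conc_ppm >= 389 → -10
sample_id=10: ELSE → 12
sample_id=11: ELSE → 0
sample_id=12: conc_ppm >= 677 → -24
sample_id=13: conc_ppm >= 677 → -12
sample_id=14: conc_ppm >= 447 and depth_m <= 19 → 10
sample_id=15: ELSE → 2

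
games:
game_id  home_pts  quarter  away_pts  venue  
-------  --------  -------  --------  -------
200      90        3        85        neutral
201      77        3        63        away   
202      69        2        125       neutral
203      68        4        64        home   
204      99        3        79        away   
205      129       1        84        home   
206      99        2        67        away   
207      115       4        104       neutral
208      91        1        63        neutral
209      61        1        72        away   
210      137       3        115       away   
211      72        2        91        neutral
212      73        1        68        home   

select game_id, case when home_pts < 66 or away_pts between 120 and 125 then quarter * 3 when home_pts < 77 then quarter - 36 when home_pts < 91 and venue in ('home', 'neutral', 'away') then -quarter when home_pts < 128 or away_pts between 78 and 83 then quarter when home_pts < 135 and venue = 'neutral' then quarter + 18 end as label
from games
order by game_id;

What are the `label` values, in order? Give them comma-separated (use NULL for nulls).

game_id=200: home_pts < 91 and venue in ('home', 'neutral', 'away') → -3
game_id=201: home_pts < 91 and venue in ('home', 'neutral', 'away') → -3
game_id=202: home_pts < 66 or away_pts between 120 and 125 → 6
game_id=203: home_pts < 77 → -32
game_id=204: home_pts < 128 or away_pts between 78 and 83 → 3
game_id=205: (no match → NULL) → NULL
game_id=206: home_pts < 128 or away_pts between 78 and 83 → 2
game_id=207: home_pts < 128 or away_pts between 78 and 83 → 4
game_id=208: home_pts < 128 or away_pts between 78 and 83 → 1
game_id=209: home_pts < 66 or away_pts between 120 and 125 → 3
game_id=210: (no match → NULL) → NULL
game_id=211: home_pts < 77 → -34
game_id=212: home_pts < 77 → -35

-3, -3, 6, -32, 3, NULL, 2, 4, 1, 3, NULL, -34, -35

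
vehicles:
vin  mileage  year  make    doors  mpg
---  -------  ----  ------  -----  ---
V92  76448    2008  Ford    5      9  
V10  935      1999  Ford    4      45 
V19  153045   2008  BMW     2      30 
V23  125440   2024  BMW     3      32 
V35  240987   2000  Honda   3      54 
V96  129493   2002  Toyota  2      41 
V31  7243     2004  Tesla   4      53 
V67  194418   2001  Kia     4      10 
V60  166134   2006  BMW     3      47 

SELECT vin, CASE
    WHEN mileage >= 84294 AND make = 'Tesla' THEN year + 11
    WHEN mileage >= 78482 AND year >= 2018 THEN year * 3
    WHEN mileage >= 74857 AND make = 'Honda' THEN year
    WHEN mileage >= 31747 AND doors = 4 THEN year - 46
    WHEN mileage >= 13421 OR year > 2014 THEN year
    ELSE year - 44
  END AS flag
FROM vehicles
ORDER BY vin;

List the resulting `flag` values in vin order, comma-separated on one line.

1955, 2008, 6072, 1960, 2000, 2006, 1955, 2008, 2002

vin=V10: ELSE → 1955
vin=V19: mileage >= 13421 OR year > 2014 → 2008
vin=V23: mileage >= 78482 AND year >= 2018 → 6072
vin=V31: ELSE → 1960
vin=V35: mileage >= 74857 AND make = 'Honda' → 2000
vin=V60: mileage >= 13421 OR year > 2014 → 2006
vin=V67: mileage >= 31747 AND doors = 4 → 1955
vin=V92: mileage >= 13421 OR year > 2014 → 2008
vin=V96: mileage >= 13421 OR year > 2014 → 2002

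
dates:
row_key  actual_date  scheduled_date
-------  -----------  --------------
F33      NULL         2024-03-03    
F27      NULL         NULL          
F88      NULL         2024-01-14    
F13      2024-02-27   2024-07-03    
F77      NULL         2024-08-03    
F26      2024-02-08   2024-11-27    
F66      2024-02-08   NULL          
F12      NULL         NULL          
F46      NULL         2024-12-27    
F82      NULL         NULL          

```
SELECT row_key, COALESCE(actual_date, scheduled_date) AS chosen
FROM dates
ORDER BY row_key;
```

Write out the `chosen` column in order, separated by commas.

NULL, 2024-02-27, 2024-02-08, NULL, 2024-03-03, 2024-12-27, 2024-02-08, 2024-08-03, NULL, 2024-01-14

row_key=F12: actual_date=NULL, scheduled_date=NULL (all NULL) → NULL
row_key=F13: actual_date=2024-02-27 → 2024-02-27
row_key=F26: actual_date=2024-02-08 → 2024-02-08
row_key=F27: actual_date=NULL, scheduled_date=NULL (all NULL) → NULL
row_key=F33: actual_date=NULL, scheduled_date=2024-03-03 → 2024-03-03
row_key=F46: actual_date=NULL, scheduled_date=2024-12-27 → 2024-12-27
row_key=F66: actual_date=2024-02-08 → 2024-02-08
row_key=F77: actual_date=NULL, scheduled_date=2024-08-03 → 2024-08-03
row_key=F82: actual_date=NULL, scheduled_date=NULL (all NULL) → NULL
row_key=F88: actual_date=NULL, scheduled_date=2024-01-14 → 2024-01-14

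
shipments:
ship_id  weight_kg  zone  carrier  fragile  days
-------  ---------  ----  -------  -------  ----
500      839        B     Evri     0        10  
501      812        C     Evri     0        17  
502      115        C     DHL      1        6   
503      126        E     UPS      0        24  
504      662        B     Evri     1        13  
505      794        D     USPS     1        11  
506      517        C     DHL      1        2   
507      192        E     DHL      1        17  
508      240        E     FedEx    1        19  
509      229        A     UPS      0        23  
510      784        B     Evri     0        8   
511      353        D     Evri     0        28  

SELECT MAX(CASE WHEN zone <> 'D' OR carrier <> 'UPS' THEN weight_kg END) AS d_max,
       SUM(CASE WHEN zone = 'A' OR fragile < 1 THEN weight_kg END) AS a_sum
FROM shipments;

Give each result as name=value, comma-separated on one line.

[d_max: zone <> 'D' OR carrier <> 'UPS']
ship_id=500: ✓ → 839
ship_id=501: ✓ → 812
ship_id=502: ✓ → 115
ship_id=503: ✓ → 126
ship_id=504: ✓ → 662
ship_id=505: ✓ → 794
ship_id=506: ✓ → 517
ship_id=507: ✓ → 192
ship_id=508: ✓ → 240
ship_id=509: ✓ → 229
ship_id=510: ✓ → 784
ship_id=511: ✓ → 353
d_max = MAX(839, 812, 115, 126, 662, 794, 517, 192, 240, 229, 784, 353) = 839
—
[a_sum: zone = 'A' OR fragile < 1]
ship_id=500: ✓ → 839
ship_id=501: ✓ → 812
ship_id=502: ✗
ship_id=503: ✓ → 126
ship_id=504: ✗
ship_id=505: ✗
ship_id=506: ✗
ship_id=507: ✗
ship_id=508: ✗
ship_id=509: ✓ → 229
ship_id=510: ✓ → 784
ship_id=511: ✓ → 353
a_sum = 839 + 812 + 126 + 229 + 784 + 353 = 3143

d_max=839, a_sum=3143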